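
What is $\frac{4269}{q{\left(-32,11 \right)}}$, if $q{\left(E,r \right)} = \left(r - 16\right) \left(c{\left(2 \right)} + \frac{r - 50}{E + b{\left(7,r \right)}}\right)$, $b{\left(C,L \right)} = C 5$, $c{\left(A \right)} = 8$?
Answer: $\frac{4269}{25} \approx 170.76$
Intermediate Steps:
$b{\left(C,L \right)} = 5 C$
$q{\left(E,r \right)} = \left(-16 + r\right) \left(8 + \frac{-50 + r}{35 + E}\right)$ ($q{\left(E,r \right)} = \left(r - 16\right) \left(8 + \frac{r - 50}{E + 5 \cdot 7}\right) = \left(-16 + r\right) \left(8 + \frac{-50 + r}{E + 35}\right) = \left(-16 + r\right) \left(8 + \frac{-50 + r}{35 + E}\right)$)
$\frac{4269}{q{\left(-32,11 \right)}} = \frac{4269}{\frac{1}{35 - 32} \left(-3680 + 11^{2} - -4096 + 214 \cdot 11 + 8 \left(-32\right) 11\right)} = \frac{4269}{\frac{1}{3} \left(-3680 + 121 + 4096 + 2354 - 2816\right)} = \frac{4269}{\frac{1}{3} \cdot 75} = \frac{4269}{25}$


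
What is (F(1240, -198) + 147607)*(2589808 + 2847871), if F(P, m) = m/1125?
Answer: 100329815890187/125 ≈ 8.0264e+11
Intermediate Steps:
F(P, m) = m/1125 (F(P, m) = m*(1/1125) = m/1125)
(F(1240, -198) + 147607)*(2589808 + 2847871) = ((1/1125)*(-198) + 147607)*(2589808 + 2847871) = (-22/125 + 147607)*5437679 = (18450853/125)*5437679 = 100329815890187/125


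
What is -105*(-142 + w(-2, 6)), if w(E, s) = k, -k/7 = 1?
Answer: 15645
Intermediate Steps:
k = -7 (k = -7*1 = -7)
w(E, s) = -7
-105*(-142 + w(-2, 6)) = -105*(-142 - 7) = -105*(-149) = 15645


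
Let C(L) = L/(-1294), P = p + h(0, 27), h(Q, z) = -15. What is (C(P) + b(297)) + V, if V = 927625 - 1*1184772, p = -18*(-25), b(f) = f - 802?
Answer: -333402123/1294 ≈ -2.5765e+5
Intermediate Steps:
b(f) = -802 + f
p = 450
V = -257147 (V = 927625 - 1184772 = -257147)
P = 435 (P = 450 - 15 = 435)
C(L) = -L/1294 (C(L) = L*(-1/1294) = -L/1294)
(C(P) + b(297)) + V = (-1/1294*435 + (-802 + 297)) - 257147 = (-435/1294 - 505) - 257147 = -653905/1294 - 257147 = -333402123/1294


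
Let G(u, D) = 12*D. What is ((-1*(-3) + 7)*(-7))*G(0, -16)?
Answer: 13440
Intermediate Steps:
((-1*(-3) + 7)*(-7))*G(0, -16) = ((-1*(-3) + 7)*(-7))*(12*(-16)) = ((3 + 7)*(-7))*(-192) = (10*(-7))*(-192) = -70*(-192) = 13440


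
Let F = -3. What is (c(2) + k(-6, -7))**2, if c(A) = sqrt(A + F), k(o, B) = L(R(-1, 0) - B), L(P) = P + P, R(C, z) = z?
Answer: (14 + I)**2 ≈ 195.0 + 28.0*I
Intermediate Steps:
L(P) = 2*P
k(o, B) = -2*B (k(o, B) = 2*(0 - B) = 2*(-B) = -2*B)
c(A) = sqrt(-3 + A) (c(A) = sqrt(A - 3) = sqrt(-3 + A))
(c(2) + k(-6, -7))**2 = (sqrt(-3 + 2) - 2*(-7))**2 = (sqrt(-1) + 14)**2 = (I + 14)**2 = (14 + I)**2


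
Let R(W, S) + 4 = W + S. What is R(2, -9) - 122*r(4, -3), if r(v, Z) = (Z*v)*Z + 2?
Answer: -4647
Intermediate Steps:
R(W, S) = -4 + S + W (R(W, S) = -4 + (W + S) = -4 + (S + W) = -4 + S + W)
r(v, Z) = 2 + v*Z² (r(v, Z) = v*Z² + 2 = 2 + v*Z²)
R(2, -9) - 122*r(4, -3) = (-4 - 9 + 2) - 122*(2 + 4*(-3)²) = -11 - 122*(2 + 4*9) = -11 - 122*(2 + 36) = -11 - 122*38 = -11 - 4636 = -4647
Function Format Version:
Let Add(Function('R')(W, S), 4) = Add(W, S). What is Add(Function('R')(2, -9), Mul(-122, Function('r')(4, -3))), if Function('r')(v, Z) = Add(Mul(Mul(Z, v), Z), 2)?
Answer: -4647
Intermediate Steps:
Function('R')(W, S) = Add(-4, S, W) (Function('R')(W, S) = Add(-4, Add(W, S)) = Add(-4, Add(S, W)) = Add(-4, S, W))
Function('r')(v, Z) = Add(2, Mul(v, Pow(Z, 2))) (Function('r')(v, Z) = Add(Mul(v, Pow(Z, 2)), 2) = Add(2, Mul(v, Pow(Z, 2))))
Add(Function('R')(2, -9), Mul(-122, Function('r')(4, -3))) = Add(Add(-4, -9, 2), Mul(-122, Add(2, Mul(4, Pow(-3, 2))))) = Add(-11, Mul(-122, Add(2, Mul(4, 9)))) = Add(-11, Mul(-122, Add(2, 36))) = Add(-11, Mul(-122, 38)) = Add(-11, -4636) = -4647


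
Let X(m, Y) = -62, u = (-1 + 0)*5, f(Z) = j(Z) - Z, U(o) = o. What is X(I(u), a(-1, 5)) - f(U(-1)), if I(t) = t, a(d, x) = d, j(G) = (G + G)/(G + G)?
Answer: -64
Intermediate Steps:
j(G) = 1 (j(G) = (2*G)/((2*G)) = (2*G)*(1/(2*G)) = 1)
f(Z) = 1 - Z
u = -5 (u = -1*5 = -5)
X(I(u), a(-1, 5)) - f(U(-1)) = -62 - (1 - 1*(-1)) = -62 - (1 + 1) = -62 - 1*2 = -62 - 2 = -64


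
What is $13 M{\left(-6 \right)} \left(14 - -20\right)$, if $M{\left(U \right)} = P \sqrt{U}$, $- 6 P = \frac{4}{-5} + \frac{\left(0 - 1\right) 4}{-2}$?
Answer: $- \frac{442 i \sqrt{6}}{5} \approx - 216.53 i$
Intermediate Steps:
$P = - \frac{1}{5}$ ($P = - \frac{\frac{4}{-5} + \frac{\left(0 - 1\right) 4}{-2}}{6} = - \frac{4 \left(- \frac{1}{5}\right) + \left(-1\right) 4 \left(- \frac{1}{2}\right)}{6} = - \frac{- \frac{4}{5} - -2}{6} = - \frac{- \frac{4}{5} + 2}{6} = \left(- \frac{1}{6}\right) \frac{6}{5} = - \frac{1}{5} \approx -0.2$)
$M{\left(U \right)} = - \frac{\sqrt{U}}{5}$
$13 M{\left(-6 \right)} \left(14 - -20\right) = 13 \left(- \frac{\sqrt{-6}}{5}\right) \left(14 - -20\right) = 13 \left(- \frac{i \sqrt{6}}{5}\right) \left(14 + 20\right) = 13 \left(- \frac{i \sqrt{6}}{5}\right) 34 = - \frac{13 i \sqrt{6}}{5} \cdot 34 = - \frac{442 i \sqrt{6}}{5}$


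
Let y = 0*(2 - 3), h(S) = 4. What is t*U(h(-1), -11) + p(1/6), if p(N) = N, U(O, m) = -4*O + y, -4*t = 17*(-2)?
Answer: -815/6 ≈ -135.83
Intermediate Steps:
y = 0 (y = 0*(-1) = 0)
t = 17/2 (t = -17*(-2)/4 = -¼*(-34) = 17/2 ≈ 8.5000)
U(O, m) = -4*O (U(O, m) = -4*O + 0 = -4*O)
t*U(h(-1), -11) + p(1/6) = 17*(-4*4)/2 + 1/6 = (17/2)*(-16) + 1*(⅙) = -136 + ⅙ = -815/6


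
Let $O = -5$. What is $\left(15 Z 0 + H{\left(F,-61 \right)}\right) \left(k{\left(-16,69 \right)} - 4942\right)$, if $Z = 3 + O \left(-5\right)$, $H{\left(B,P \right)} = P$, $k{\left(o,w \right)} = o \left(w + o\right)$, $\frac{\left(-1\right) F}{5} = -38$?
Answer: $353190$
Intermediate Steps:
$F = 190$ ($F = \left(-5\right) \left(-38\right) = 190$)
$k{\left(o,w \right)} = o \left(o + w\right)$
$Z = 28$ ($Z = 3 - -25 = 3 + 25 = 28$)
$\left(15 Z 0 + H{\left(F,-61 \right)}\right) \left(k{\left(-16,69 \right)} - 4942\right) = \left(15 \cdot 28 \cdot 0 - 61\right) \left(- 16 \left(-16 + 69\right) - 4942\right) = \left(420 \cdot 0 - 61\right) \left(\left(-16\right) 53 - 4942\right) = \left(0 - 61\right) \left(-848 - 4942\right) = \left(-61\right) \left(-5790\right) = 353190$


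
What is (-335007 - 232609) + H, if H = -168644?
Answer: -736260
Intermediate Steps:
(-335007 - 232609) + H = (-335007 - 232609) - 168644 = -567616 - 168644 = -736260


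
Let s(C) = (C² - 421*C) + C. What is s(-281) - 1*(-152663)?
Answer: 349644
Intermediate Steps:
s(C) = C² - 420*C
s(-281) - 1*(-152663) = -281*(-420 - 281) - 1*(-152663) = -281*(-701) + 152663 = 196981 + 152663 = 349644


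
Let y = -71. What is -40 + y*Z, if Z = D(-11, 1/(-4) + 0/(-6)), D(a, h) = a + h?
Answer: 3035/4 ≈ 758.75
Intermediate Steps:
Z = -45/4 (Z = -11 + (1/(-4) + 0/(-6)) = -11 + (1*(-¼) + 0*(-⅙)) = -11 + (-¼ + 0) = -11 - ¼ = -45/4 ≈ -11.250)
-40 + y*Z = -40 - 71*(-45/4) = -40 + 3195/4 = 3035/4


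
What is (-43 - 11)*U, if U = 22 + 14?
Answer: -1944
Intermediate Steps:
U = 36
(-43 - 11)*U = (-43 - 11)*36 = -54*36 = -1944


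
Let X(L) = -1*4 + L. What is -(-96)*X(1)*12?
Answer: -3456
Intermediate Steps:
X(L) = -4 + L
-(-96)*X(1)*12 = -(-96)*(-4 + 1)*12 = -(-96)*(-3)*12 = -48*6*12 = -288*12 = -3456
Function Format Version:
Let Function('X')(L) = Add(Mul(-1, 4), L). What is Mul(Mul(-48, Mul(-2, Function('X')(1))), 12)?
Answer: -3456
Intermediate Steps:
Function('X')(L) = Add(-4, L)
Mul(Mul(-48, Mul(-2, Function('X')(1))), 12) = Mul(Mul(-48, Mul(-2, Add(-4, 1))), 12) = Mul(Mul(-48, Mul(-2, -3)), 12) = Mul(Mul(-48, 6), 12) = Mul(-288, 12) = -3456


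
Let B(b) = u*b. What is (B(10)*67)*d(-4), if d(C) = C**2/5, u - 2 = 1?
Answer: 6432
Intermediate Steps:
u = 3 (u = 2 + 1 = 3)
B(b) = 3*b
d(C) = C**2/5
(B(10)*67)*d(-4) = ((3*10)*67)*((1/5)*(-4)**2) = (30*67)*((1/5)*16) = 2010*(16/5) = 6432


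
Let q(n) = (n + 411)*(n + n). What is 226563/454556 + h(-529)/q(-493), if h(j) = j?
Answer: 1129850722/2296985107 ≈ 0.49188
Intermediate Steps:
q(n) = 2*n*(411 + n) (q(n) = (411 + n)*(2*n) = 2*n*(411 + n))
226563/454556 + h(-529)/q(-493) = 226563/454556 - 529*(-1/(986*(411 - 493))) = 226563*(1/454556) - 529/(2*(-493)*(-82)) = 226563/454556 - 529/80852 = 1129850722/2296985107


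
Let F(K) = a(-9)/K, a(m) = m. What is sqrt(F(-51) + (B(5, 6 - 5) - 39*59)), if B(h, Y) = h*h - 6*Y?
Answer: I*sqrt(659447)/17 ≈ 47.768*I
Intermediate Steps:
B(h, Y) = h**2 - 6*Y
F(K) = -9/K
sqrt(F(-51) + (B(5, 6 - 5) - 39*59)) = sqrt(-9/(-51) + ((5**2 - 6*(6 - 5)) - 39*59)) = sqrt(-9*(-1/51) + ((25 - 6*1) - 2301)) = sqrt(3/17 + ((25 - 6) - 2301)) = sqrt(3/17 + (19 - 2301)) = sqrt(3/17 - 2282) = sqrt(-38791/17) = I*sqrt(659447)/17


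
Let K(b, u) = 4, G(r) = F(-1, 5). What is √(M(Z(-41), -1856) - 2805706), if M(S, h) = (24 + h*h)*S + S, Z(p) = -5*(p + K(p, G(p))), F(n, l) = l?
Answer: 21*√1438719 ≈ 25189.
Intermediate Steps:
G(r) = 5
Z(p) = -20 - 5*p (Z(p) = -5*(p + 4) = -5*(4 + p) = -20 - 5*p)
M(S, h) = S + S*(24 + h²) (M(S, h) = (24 + h²)*S + S = S*(24 + h²) + S = S + S*(24 + h²))
√(M(Z(-41), -1856) - 2805706) = √((-20 - 5*(-41))*(25 + (-1856)²) - 2805706) = √((-20 + 205)*(25 + 3444736) - 2805706) = √(185*3444761 - 2805706) = √(637280785 - 2805706) = √634475079 = 21*√1438719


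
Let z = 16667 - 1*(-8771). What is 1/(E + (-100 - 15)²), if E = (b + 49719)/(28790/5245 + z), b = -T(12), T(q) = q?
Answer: 2965580/39225589127 ≈ 7.5603e-5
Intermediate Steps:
z = 25438 (z = 16667 + 8771 = 25438)
b = -12 (b = -1*12 = -12)
E = 5793627/2965580 (E = (-12 + 49719)/(28790/5245 + 25438) = 49707/(28790*(1/5245) + 25438) = 49707/(5758/1049 + 25438) = 49707/(26690220/1049) = 49707*(1049/26690220) = 5793627/2965580 ≈ 1.9536)
1/(E + (-100 - 15)²) = 1/(5793627/2965580 + (-100 - 15)²) = 1/(5793627/2965580 + (-115)²) = 1/(5793627/2965580 + 13225) = 1/(39225589127/2965580) = 2965580/39225589127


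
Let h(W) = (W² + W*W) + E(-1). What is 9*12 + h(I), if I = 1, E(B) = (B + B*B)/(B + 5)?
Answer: 110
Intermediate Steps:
E(B) = (B + B²)/(5 + B)
h(W) = 2*W² (h(W) = (W² + W*W) - (1 - 1)/(5 - 1) = (W² + W²) - 1*0/4 = 2*W² - 1*¼*0 = 2*W² + 0 = 2*W²)
9*12 + h(I) = 9*12 + 2*1² = 108 + 2*1 = 108 + 2 = 110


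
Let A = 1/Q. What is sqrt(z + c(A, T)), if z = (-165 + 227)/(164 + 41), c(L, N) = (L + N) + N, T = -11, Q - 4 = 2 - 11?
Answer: 67*I*sqrt(205)/205 ≈ 4.6795*I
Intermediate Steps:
Q = -5 (Q = 4 + (2 - 11) = 4 - 9 = -5)
A = -1/5 (A = 1/(-5) = -1/5 ≈ -0.20000)
c(L, N) = L + 2*N
z = 62/205 ≈ 0.30244
sqrt(z + c(A, T)) = sqrt(62/205 + (-1/5 + 2*(-11))) = sqrt(62/205 + (-1/5 - 22)) = sqrt(62/205 - 111/5) = sqrt(-4489/205) = 67*I*sqrt(205)/205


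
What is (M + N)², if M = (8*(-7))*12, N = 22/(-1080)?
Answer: 131689877881/291600 ≈ 4.5161e+5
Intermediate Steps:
N = -11/540 (N = 22*(-1/1080) = -11/540 ≈ -0.020370)
M = -672 (M = -56*12 = -672)
(M + N)² = (-672 - 11/540)² = (-362891/540)² = 131689877881/291600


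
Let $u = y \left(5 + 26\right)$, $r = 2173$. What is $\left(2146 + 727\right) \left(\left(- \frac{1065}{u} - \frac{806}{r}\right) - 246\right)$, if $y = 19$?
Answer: $- \frac{912590180593}{1279897} \approx -7.1302 \cdot 10^{5}$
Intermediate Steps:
$u = 589$ ($u = 19 \left(5 + 26\right) = 19 \cdot 31 = 589$)
$\left(2146 + 727\right) \left(\left(- \frac{1065}{u} - \frac{806}{r}\right) - 246\right) = \left(2146 + 727\right) \left(\left(- \frac{1065}{589} - \frac{806}{2173}\right) - 246\right) = 2873 \left(\left(\left(-1065\right) \frac{1}{589} - \frac{806}{2173}\right) - 246\right) = 2873 \left(\left(- \frac{1065}{589} - \frac{806}{2173}\right) - 246\right) = 2873 \left(- \frac{2788979}{1279897} - 246\right) = 2873 \left(- \frac{317643641}{1279897}\right) = - \frac{912590180593}{1279897}$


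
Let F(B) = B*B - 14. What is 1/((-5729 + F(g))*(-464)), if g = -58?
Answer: 1/1103856 ≈ 9.0591e-7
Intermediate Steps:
F(B) = -14 + B**2 (F(B) = B**2 - 14 = -14 + B**2)
1/((-5729 + F(g))*(-464)) = 1/(-5729 + (-14 + (-58)**2)*(-464)) = -1/464/(-5729 + (-14 + 3364)) = -1/464/(-5729 + 3350) = -1/464/(-2379) = -1/2379*(-1/464) = 1/1103856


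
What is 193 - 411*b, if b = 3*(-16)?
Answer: 19921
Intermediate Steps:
b = -48
193 - 411*b = 193 - 411*(-48) = 193 + 19728 = 19921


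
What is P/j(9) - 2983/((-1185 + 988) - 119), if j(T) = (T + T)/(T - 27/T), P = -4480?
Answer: -1406731/948 ≈ -1483.9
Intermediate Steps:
j(T) = 2*T/(T - 27/T) (j(T) = (2*T)/(T - 27/T) = 2*T/(T - 27/T))
P/j(9) - 2983/((-1185 + 988) - 119) = -4480/(2*9²/(-27 + 9²)) - 2983/((-1185 + 988) - 119) = -4480/(2*81/(-27 + 81)) - 2983/(-197 - 119) = -4480/(2*81/54) - 2983/(-316) = -4480/(2*81*(1/54)) - 2983*(-1/316) = -4480/3 + 2983/316 = -1406731/948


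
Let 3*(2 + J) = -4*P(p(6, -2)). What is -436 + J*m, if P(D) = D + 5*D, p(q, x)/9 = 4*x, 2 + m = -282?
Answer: -163452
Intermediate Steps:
m = -284 (m = -2 - 282 = -284)
p(q, x) = 36*x (p(q, x) = 9*(4*x) = 36*x)
P(D) = 6*D
J = 574 (J = -2 + (-24*36*(-2))/3 = -2 + (-24*(-72))/3 = -2 + (-4*(-432))/3 = -2 + (⅓)*1728 = -2 + 576 = 574)
-436 + J*m = -436 + 574*(-284) = -436 - 163016 = -163452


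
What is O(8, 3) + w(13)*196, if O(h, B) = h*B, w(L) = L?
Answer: 2572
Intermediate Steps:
O(h, B) = B*h
O(8, 3) + w(13)*196 = 3*8 + 13*196 = 24 + 2548 = 2572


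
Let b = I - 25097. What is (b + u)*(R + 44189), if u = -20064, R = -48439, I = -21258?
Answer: 282280750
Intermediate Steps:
b = -46355 (b = -21258 - 25097 = -46355)
(b + u)*(R + 44189) = (-46355 - 20064)*(-48439 + 44189) = -66419*(-4250) = 282280750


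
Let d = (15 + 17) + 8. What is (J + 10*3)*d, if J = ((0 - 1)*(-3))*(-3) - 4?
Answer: 680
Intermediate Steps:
d = 40 (d = 32 + 8 = 40)
J = -13 (J = -1*(-3)*(-3) - 4 = 3*(-3) - 4 = -9 - 4 = -13)
(J + 10*3)*d = (-13 + 10*3)*40 = (-13 + 30)*40 = 17*40 = 680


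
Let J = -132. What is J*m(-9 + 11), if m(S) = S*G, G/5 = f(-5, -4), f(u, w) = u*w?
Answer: -26400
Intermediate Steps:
G = 100 (G = 5*(-5*(-4)) = 5*20 = 100)
m(S) = 100*S (m(S) = S*100 = 100*S)
J*m(-9 + 11) = -13200*(-9 + 11) = -13200*2 = -132*200 = -26400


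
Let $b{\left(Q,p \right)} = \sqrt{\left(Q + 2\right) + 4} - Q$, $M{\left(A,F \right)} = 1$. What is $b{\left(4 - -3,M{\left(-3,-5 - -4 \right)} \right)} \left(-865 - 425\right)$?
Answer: $9030 - 1290 \sqrt{13} \approx 4378.8$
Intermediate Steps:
$b{\left(Q,p \right)} = \sqrt{6 + Q} - Q$ ($b{\left(Q,p \right)} = \sqrt{\left(2 + Q\right) + 4} - Q = \sqrt{6 + Q} - Q$)
$b{\left(4 - -3,M{\left(-3,-5 - -4 \right)} \right)} \left(-865 - 425\right) = \left(\sqrt{6 + \left(4 - -3\right)} - \left(4 - -3\right)\right) \left(-865 - 425\right) = \left(\sqrt{6 + \left(4 + 3\right)} - \left(4 + 3\right)\right) \left(-1290\right) = \left(\sqrt{6 + 7} - 7\right) \left(-1290\right) = \left(\sqrt{13} - 7\right) \left(-1290\right) = \left(-7 + \sqrt{13}\right) \left(-1290\right) = 9030 - 1290 \sqrt{13}$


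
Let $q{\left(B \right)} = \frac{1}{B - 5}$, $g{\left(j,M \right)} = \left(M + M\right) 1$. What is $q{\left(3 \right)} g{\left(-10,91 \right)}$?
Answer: $-91$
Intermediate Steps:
$g{\left(j,M \right)} = 2 M$ ($g{\left(j,M \right)} = 2 M 1 = 2 M$)
$q{\left(B \right)} = \frac{1}{-5 + B}$
$q{\left(3 \right)} g{\left(-10,91 \right)} = \frac{2 \cdot 91}{-5 + 3} = \frac{1}{-2} \cdot 182 = \left(- \frac{1}{2}\right) 182 = -91$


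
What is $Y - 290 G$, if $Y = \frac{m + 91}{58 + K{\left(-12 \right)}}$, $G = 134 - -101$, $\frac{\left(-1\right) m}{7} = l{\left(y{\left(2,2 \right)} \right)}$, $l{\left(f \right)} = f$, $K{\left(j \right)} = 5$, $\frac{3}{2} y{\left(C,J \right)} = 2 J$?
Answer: $- \frac{1840019}{27} \approx -68149.0$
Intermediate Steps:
$y{\left(C,J \right)} = \frac{4 J}{3}$ ($y{\left(C,J \right)} = \frac{2 \cdot 2 J}{3} = \frac{4 J}{3}$)
$m = - \frac{56}{3}$ ($m = - 7 \cdot \frac{4}{3} \cdot 2 = \left(-7\right) \frac{8}{3} = - \frac{56}{3} \approx -18.667$)
$G = 235$ ($G = 134 + 101 = 235$)
$Y = \frac{31}{27}$ ($Y = \frac{- \frac{56}{3} + 91}{58 + 5} = \frac{217}{3 \cdot 63} = \frac{217}{3} \cdot \frac{1}{63} = \frac{31}{27} \approx 1.1481$)
$Y - 290 G = \frac{31}{27} - 68150 = - \frac{1840019}{27}$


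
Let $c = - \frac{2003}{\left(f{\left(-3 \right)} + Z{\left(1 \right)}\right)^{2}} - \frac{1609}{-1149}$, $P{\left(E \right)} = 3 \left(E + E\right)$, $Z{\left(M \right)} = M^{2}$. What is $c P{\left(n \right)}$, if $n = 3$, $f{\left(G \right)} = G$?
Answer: $- \frac{6885033}{766} \approx -8988.3$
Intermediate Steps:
$P{\left(E \right)} = 6 E$ ($P{\left(E \right)} = 3 \cdot 2 E = 6 E$)
$c = - \frac{2295011}{4596}$ ($c = - \frac{2003}{\left(-3 + 1^{2}\right)^{2}} - \frac{1609}{-1149} = - \frac{2003}{\left(-3 + 1\right)^{2}} - - \frac{1609}{1149} = - \frac{2003}{\left(-2\right)^{2}} + \frac{1609}{1149} = - \frac{2003}{4} + \frac{1609}{1149} = - \frac{2295011}{4596} \approx -499.35$)
$c P{\left(n \right)} = - \frac{2295011 \cdot 6 \cdot 3}{4596} = \left(- \frac{2295011}{4596}\right) 18 = - \frac{6885033}{766}$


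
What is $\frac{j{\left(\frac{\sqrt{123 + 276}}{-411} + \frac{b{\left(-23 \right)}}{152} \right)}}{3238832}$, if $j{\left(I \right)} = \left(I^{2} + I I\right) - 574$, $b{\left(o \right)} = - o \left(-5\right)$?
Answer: $- \frac{372615425429}{2106725687874048} + \frac{115 \sqrt{399}}{50584078176} \approx -0.00017682$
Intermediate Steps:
$b{\left(o \right)} = 5 o$
$j{\left(I \right)} = -574 + 2 I^{2}$ ($j{\left(I \right)} = \left(I^{2} + I^{2}\right) - 574 = 2 I^{2} - 574 = -574 + 2 I^{2}$)
$\frac{j{\left(\frac{\sqrt{123 + 276}}{-411} + \frac{b{\left(-23 \right)}}{152} \right)}}{3238832} = \frac{-574 + 2 \left(\frac{\sqrt{123 + 276}}{-411} + \frac{5 \left(-23\right)}{152}\right)^{2}}{3238832} = \left(-574 + 2 \left(\sqrt{399} \left(- \frac{1}{411}\right) - \frac{115}{152}\right)^{2}\right) \frac{1}{3238832} = \left(-574 + 2 \left(- \frac{\sqrt{399}}{411} - \frac{115}{152}\right)^{2}\right) \frac{1}{3238832} = \left(-574 + 2 \left(- \frac{115}{152} - \frac{\sqrt{399}}{411}\right)^{2}\right) \frac{1}{3238832} = - \frac{287}{1619416} + \frac{\left(- \frac{115}{152} - \frac{\sqrt{399}}{411}\right)^{2}}{1619416}$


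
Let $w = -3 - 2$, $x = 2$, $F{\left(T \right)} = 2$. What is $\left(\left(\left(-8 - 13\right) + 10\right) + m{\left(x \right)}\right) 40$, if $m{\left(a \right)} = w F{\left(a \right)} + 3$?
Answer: $-720$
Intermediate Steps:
$w = -5$
$m{\left(a \right)} = -7$ ($m{\left(a \right)} = \left(-5\right) 2 + 3 = -10 + 3 = -7$)
$\left(\left(\left(-8 - 13\right) + 10\right) + m{\left(x \right)}\right) 40 = \left(\left(\left(-8 - 13\right) + 10\right) - 7\right) 40 = \left(\left(-21 + 10\right) - 7\right) 40 = \left(-11 - 7\right) 40 = \left(-18\right) 40 = -720$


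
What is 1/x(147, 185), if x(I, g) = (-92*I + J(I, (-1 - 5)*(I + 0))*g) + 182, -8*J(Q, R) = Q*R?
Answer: 4/11939627 ≈ 3.3502e-7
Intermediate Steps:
J(Q, R) = -Q*R/8
x(I, g) = 182 - 92*I + 3*g*I²/4 (x(I, g) = (-92*I + (-I*(-1 - 5)*(I + 0)/8)*g) + 182 = (-92*I + (-I*(-6*I)/8)*g) + 182 = (-92*I + (3*I²/4)*g) + 182 = (-92*I + 3*g*I²/4) + 182 = 182 - 92*I + 3*g*I²/4)
1/x(147, 185) = 1/(182 - 92*147 + (¾)*185*147²) = 1/(182 - 13524 + (¾)*185*21609) = 1/(182 - 13524 + 11992995/4) = 1/(11939627/4) = 4/11939627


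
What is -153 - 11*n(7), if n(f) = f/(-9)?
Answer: -1300/9 ≈ -144.44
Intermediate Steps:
n(f) = -f/9 (n(f) = f*(-⅑) = -f/9)
-153 - 11*n(7) = -153 - (-11)*7/9 = -153 - 11*(-7/9) = -153 + 77/9 = -1300/9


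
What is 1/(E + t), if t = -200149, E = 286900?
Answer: 1/86751 ≈ 1.1527e-5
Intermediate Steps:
1/(E + t) = 1/(286900 - 200149) = 1/86751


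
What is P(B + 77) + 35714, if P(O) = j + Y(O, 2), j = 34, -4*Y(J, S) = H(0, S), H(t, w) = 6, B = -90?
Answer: 71493/2 ≈ 35747.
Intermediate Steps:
Y(J, S) = -3/2 (Y(J, S) = -¼*6 = -3/2)
P(O) = 65/2 (P(O) = 34 - 3/2 = 65/2)
P(B + 77) + 35714 = 65/2 + 35714 = 71493/2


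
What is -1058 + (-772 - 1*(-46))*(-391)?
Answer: 282808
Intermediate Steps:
-1058 + (-772 - 1*(-46))*(-391) = -1058 + (-772 + 46)*(-391) = -1058 - 726*(-391) = -1058 + 283866 = 282808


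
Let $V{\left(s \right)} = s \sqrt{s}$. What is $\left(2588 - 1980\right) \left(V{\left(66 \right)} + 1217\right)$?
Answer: $739936 + 40128 \sqrt{66} \approx 1.0659 \cdot 10^{6}$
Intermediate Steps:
$V{\left(s \right)} = s^{\frac{3}{2}}$
$\left(2588 - 1980\right) \left(V{\left(66 \right)} + 1217\right) = \left(2588 - 1980\right) \left(66^{\frac{3}{2}} + 1217\right) = 608 \left(66 \sqrt{66} + 1217\right) = 608 \left(1217 + 66 \sqrt{66}\right) = 739936 + 40128 \sqrt{66}$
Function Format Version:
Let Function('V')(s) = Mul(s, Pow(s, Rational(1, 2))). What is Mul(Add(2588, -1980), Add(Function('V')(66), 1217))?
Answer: Add(739936, Mul(40128, Pow(66, Rational(1, 2)))) ≈ 1.0659e+6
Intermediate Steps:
Function('V')(s) = Pow(s, Rational(3, 2))
Mul(Add(2588, -1980), Add(Function('V')(66), 1217)) = Mul(Add(2588, -1980), Add(Pow(66, Rational(3, 2)), 1217)) = Mul(608, Add(Mul(66, Pow(66, Rational(1, 2))), 1217)) = Mul(608, Add(1217, Mul(66, Pow(66, Rational(1, 2))))) = Add(739936, Mul(40128, Pow(66, Rational(1, 2))))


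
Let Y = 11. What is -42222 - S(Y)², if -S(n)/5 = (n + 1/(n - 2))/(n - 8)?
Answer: -31029838/729 ≈ -42565.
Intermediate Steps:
S(n) = -5*(n + 1/(-2 + n))/(-8 + n) (S(n) = -5*(n + 1/(n - 2))/(n - 8) = -5*(n + 1/(-2 + n))/(-8 + n))
-42222 - S(Y)² = -42222 - (5*(-1 - 1*11² + 2*11)/(16 + 11² - 10*11))² = -42222 - (5*(-1 - 1*121 + 22)/(16 + 121 - 110))² = -42222 - (5*(-1 - 121 + 22)/27)² = -42222 - (5*(1/27)*(-100))² = -42222 - (-500/27)² = -42222 - 1*250000/729 = -42222 - 250000/729 = -31029838/729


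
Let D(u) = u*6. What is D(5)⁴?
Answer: 810000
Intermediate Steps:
D(u) = 6*u
D(5)⁴ = (6*5)⁴ = 30⁴ = 810000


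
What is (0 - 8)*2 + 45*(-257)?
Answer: -11581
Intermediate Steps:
(0 - 8)*2 + 45*(-257) = -8*2 - 11565 = -16 - 11565 = -11581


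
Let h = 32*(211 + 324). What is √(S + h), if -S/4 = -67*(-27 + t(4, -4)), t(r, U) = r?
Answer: 2*√2739 ≈ 104.67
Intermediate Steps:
h = 17120 (h = 32*535 = 17120)
S = -6164 (S = -(-268)*(-27 + 4) = -(-268)*(-23) = -4*1541 = -6164)
√(S + h) = √(-6164 + 17120) = √10956 = 2*√2739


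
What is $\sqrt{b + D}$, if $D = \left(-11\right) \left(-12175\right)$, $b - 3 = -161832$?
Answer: $16 i \sqrt{109} \approx 167.04 i$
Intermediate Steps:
$b = -161829$ ($b = 3 - 161832 = -161829$)
$D = 133925$
$\sqrt{b + D} = \sqrt{-161829 + 133925} = \sqrt{-27904} = 16 i \sqrt{109}$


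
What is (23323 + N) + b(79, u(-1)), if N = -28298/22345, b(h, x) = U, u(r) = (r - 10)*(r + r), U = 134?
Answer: 524118367/22345 ≈ 23456.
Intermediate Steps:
u(r) = 2*r*(-10 + r) (u(r) = (-10 + r)*(2*r) = 2*r*(-10 + r))
b(h, x) = 134
N = -28298/22345 (N = -28298*1/22345 = -28298/22345 ≈ -1.2664)
(23323 + N) + b(79, u(-1)) = (23323 - 28298/22345) + 134 = 521124137/22345 + 134 = 524118367/22345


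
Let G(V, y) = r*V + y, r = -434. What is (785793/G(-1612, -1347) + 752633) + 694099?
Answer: 1010197318845/698261 ≈ 1.4467e+6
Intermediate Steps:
G(V, y) = y - 434*V (G(V, y) = -434*V + y = y - 434*V)
(785793/G(-1612, -1347) + 752633) + 694099 = (785793/(-1347 - 434*(-1612)) + 752633) + 694099 = (785793/(-1347 + 699608) + 752633) + 694099 = (785793/698261 + 752633) + 694099 = 525535057006/698261 + 694099 = 1010197318845/698261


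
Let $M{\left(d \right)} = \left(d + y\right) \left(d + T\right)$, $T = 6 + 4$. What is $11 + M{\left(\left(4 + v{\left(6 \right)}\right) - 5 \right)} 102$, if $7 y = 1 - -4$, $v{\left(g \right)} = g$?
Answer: $\frac{61277}{7} \approx 8753.9$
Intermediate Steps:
$T = 10$
$y = \frac{5}{7}$ ($y = \frac{1 - -4}{7} = \frac{1 + 4}{7} = \frac{1}{7} \cdot 5 = \frac{5}{7} \approx 0.71429$)
$M{\left(d \right)} = \left(10 + d\right) \left(\frac{5}{7} + d\right)$ ($M{\left(d \right)} = \left(d + \frac{5}{7}\right) \left(d + 10\right) = \left(\frac{5}{7} + d\right) \left(10 + d\right) = \left(10 + d\right) \left(\frac{5}{7} + d\right)$)
$11 + M{\left(\left(4 + v{\left(6 \right)}\right) - 5 \right)} 102 = 11 + \left(\frac{50}{7} + \left(\left(4 + 6\right) - 5\right)^{2} + \frac{75 \left(\left(4 + 6\right) - 5\right)}{7}\right) 102 = 11 + \left(\frac{50}{7} + \left(10 - 5\right)^{2} + \frac{75 \left(10 - 5\right)}{7}\right) 102 = 11 + \left(\frac{50}{7} + 5^{2} + \frac{75}{7} \cdot 5\right) 102 = 11 + \left(\frac{50}{7} + 25 + \frac{375}{7}\right) 102 = 11 + \frac{600}{7} \cdot 102 = 11 + \frac{61200}{7} = \frac{61277}{7}$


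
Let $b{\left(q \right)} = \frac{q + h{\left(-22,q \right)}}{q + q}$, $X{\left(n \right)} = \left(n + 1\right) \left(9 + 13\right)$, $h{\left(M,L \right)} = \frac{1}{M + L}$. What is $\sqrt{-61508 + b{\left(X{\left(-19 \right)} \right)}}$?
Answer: $\frac{i \sqrt{386886111461}}{2508} \approx 248.01 i$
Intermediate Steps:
$h{\left(M,L \right)} = \frac{1}{L + M}$
$X{\left(n \right)} = 22 + 22 n$ ($X{\left(n \right)} = \left(1 + n\right) 22 = 22 + 22 n$)
$b{\left(q \right)} = \frac{q + \frac{1}{-22 + q}}{2 q}$ ($b{\left(q \right)} = \frac{q + \frac{1}{q - 22}}{q + q} = \frac{q + \frac{1}{-22 + q}}{2 q}$)
$\sqrt{-61508 + b{\left(X{\left(-19 \right)} \right)}} = \sqrt{-61508 + \frac{1 + \left(22 + 22 \left(-19\right)\right) \left(-22 + \left(22 + 22 \left(-19\right)\right)\right)}{2 \left(22 + 22 \left(-19\right)\right) \left(-22 + \left(22 + 22 \left(-19\right)\right)\right)}} = \sqrt{-61508 + \frac{1 + \left(22 - 418\right) \left(-22 + \left(22 - 418\right)\right)}{2 \left(22 - 418\right) \left(-22 + \left(22 - 418\right)\right)}} = \sqrt{-61508 + \frac{1 - 396 \left(-22 - 396\right)}{2 \left(-396\right) \left(-22 - 396\right)}} = \sqrt{-61508 + \frac{1}{2} \left(- \frac{1}{396}\right) \frac{1}{-418} \left(1 - -165528\right)} = \sqrt{-61508 + \frac{1}{2} \left(- \frac{1}{396}\right) \left(- \frac{1}{418}\right) \left(1 + 165528\right)} = \sqrt{-61508 + \frac{1}{2} \left(- \frac{1}{396}\right) \left(- \frac{1}{418}\right) 165529} = \sqrt{-61508 + \frac{165529}{331056}} = \sqrt{- \frac{20362426919}{331056}} = \frac{i \sqrt{386886111461}}{2508}$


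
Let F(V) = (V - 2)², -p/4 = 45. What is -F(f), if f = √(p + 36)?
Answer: 140 + 48*I ≈ 140.0 + 48.0*I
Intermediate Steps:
p = -180 (p = -4*45 = -180)
f = 12*I (f = √(-180 + 36) = √(-144) = 12*I ≈ 12.0*I)
F(V) = (-2 + V)²
-F(f) = -(-2 + 12*I)²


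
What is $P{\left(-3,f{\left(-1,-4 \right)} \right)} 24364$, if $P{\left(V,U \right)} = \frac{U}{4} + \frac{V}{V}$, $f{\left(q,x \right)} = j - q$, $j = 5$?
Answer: $60910$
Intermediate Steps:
$f{\left(q,x \right)} = 5 - q$
$P{\left(V,U \right)} = 1 + \frac{U}{4}$ ($P{\left(V,U \right)} = U \frac{1}{4} + 1 = \frac{U}{4} + 1 = 1 + \frac{U}{4}$)
$P{\left(-3,f{\left(-1,-4 \right)} \right)} 24364 = \left(1 + \frac{5 - -1}{4}\right) 24364 = \left(1 + \frac{5 + 1}{4}\right) 24364 = \left(1 + \frac{1}{4} \cdot 6\right) 24364 = \left(1 + \frac{3}{2}\right) 24364 = \frac{5}{2} \cdot 24364 = 60910$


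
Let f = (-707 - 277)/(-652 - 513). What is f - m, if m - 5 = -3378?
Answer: 3930529/1165 ≈ 3373.8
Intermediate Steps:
m = -3373 (m = 5 - 3378 = -3373)
f = 984/1165 (f = -984/(-1165) = -984*(-1/1165) = 984/1165 ≈ 0.84464)
f - m = 984/1165 - 1*(-3373) = 984/1165 + 3373 = 3930529/1165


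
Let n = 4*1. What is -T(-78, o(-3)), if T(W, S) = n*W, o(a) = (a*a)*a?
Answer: 312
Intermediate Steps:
n = 4
o(a) = a³ (o(a) = a²*a = a³)
T(W, S) = 4*W
-T(-78, o(-3)) = -4*(-78) = -1*(-312) = 312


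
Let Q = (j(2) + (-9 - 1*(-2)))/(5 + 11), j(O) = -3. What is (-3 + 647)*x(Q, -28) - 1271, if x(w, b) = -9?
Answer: -7067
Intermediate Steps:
Q = -5/8 (Q = (-3 + (-9 - 1*(-2)))/(5 + 11) = (-3 + (-9 + 2))/16 = (-3 - 7)*(1/16) = -10*1/16 = -5/8 ≈ -0.62500)
(-3 + 647)*x(Q, -28) - 1271 = (-3 + 647)*(-9) - 1271 = 644*(-9) - 1271 = -5796 - 1271 = -7067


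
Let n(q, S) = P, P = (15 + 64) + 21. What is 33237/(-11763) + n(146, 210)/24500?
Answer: -903478/320215 ≈ -2.8215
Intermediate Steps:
P = 100 (P = 79 + 21 = 100)
n(q, S) = 100
33237/(-11763) + n(146, 210)/24500 = 33237/(-11763) + 100/24500 = 33237*(-1/11763) + 100*(1/24500) = -3693/1307 + 1/245 = -903478/320215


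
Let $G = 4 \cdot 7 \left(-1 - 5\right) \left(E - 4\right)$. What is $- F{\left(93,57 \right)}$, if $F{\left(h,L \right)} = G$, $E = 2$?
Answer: $-336$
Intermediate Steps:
$G = 336$ ($G = 4 \cdot 7 \left(-1 - 5\right) \left(2 - 4\right) = 28 \left(\left(-6\right) \left(-2\right)\right) = 28 \cdot 12 = 336$)
$F{\left(h,L \right)} = 336$
$- F{\left(93,57 \right)} = \left(-1\right) 336 = -336$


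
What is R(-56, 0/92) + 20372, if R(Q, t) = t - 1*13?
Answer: 20359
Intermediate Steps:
R(Q, t) = -13 + t (R(Q, t) = t - 13 = -13 + t)
R(-56, 0/92) + 20372 = (-13 + 0/92) + 20372 = (-13 + 0*(1/92)) + 20372 = (-13 + 0) + 20372 = -13 + 20372 = 20359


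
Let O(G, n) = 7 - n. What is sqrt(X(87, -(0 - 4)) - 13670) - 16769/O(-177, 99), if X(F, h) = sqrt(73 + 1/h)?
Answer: 16769/92 + sqrt(-54680 + 2*sqrt(293))/2 ≈ 182.27 + 116.88*I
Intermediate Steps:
sqrt(X(87, -(0 - 4)) - 13670) - 16769/O(-177, 99) = sqrt(sqrt(73 + 1/(-(0 - 4))) - 13670) - 16769/(7 - 1*99) = sqrt(sqrt(73 + 1/(-1*(-4))) - 13670) - 16769/(7 - 99) = sqrt(sqrt(73 + 1/4) - 13670) - 16769/(-92) = sqrt(sqrt(73 + 1/4) - 13670) - 16769*(-1)/92 = sqrt(sqrt(293/4) - 13670) - 1*(-16769/92) = sqrt(sqrt(293)/2 - 13670) + 16769/92 = sqrt(-13670 + sqrt(293)/2) + 16769/92 = 16769/92 + sqrt(-13670 + sqrt(293)/2)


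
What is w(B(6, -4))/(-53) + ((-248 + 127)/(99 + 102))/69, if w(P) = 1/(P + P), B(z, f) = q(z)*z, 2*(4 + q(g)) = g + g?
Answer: -55927/5880456 ≈ -0.0095107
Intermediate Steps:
q(g) = -4 + g (q(g) = -4 + (g + g)/2 = -4 + (2*g)/2 = -4 + g)
B(z, f) = z*(-4 + z) (B(z, f) = (-4 + z)*z = z*(-4 + z))
w(P) = 1/(2*P)
w(B(6, -4))/(-53) + ((-248 + 127)/(99 + 102))/69 = (1/(2*((6*(-4 + 6)))))/(-53) + ((-248 + 127)/(99 + 102))/69 = (1/(2*((6*2))))*(-1/53) - 121/201*(1/69) = ((½)/12)*(-1/53) - 121*1/201*(1/69) = ((½)*(1/12))*(-1/53) - 121/201*1/69 = (1/24)*(-1/53) - 121/13869 = -1/1272 - 121/13869 = -55927/5880456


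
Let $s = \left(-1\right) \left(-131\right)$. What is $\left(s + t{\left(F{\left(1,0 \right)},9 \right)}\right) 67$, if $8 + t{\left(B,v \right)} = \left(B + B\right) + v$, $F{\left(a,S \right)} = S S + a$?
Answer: $8978$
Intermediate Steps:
$F{\left(a,S \right)} = a + S^{2}$ ($F{\left(a,S \right)} = S^{2} + a = a + S^{2}$)
$s = 131$
$t{\left(B,v \right)} = -8 + v + 2 B$ ($t{\left(B,v \right)} = -8 + \left(\left(B + B\right) + v\right) = -8 + \left(2 B + v\right) = -8 + \left(v + 2 B\right) = -8 + v + 2 B$)
$\left(s + t{\left(F{\left(1,0 \right)},9 \right)}\right) 67 = \left(131 + \left(-8 + 9 + 2 \left(1 + 0^{2}\right)\right)\right) 67 = \left(131 + \left(-8 + 9 + 2 \left(1 + 0\right)\right)\right) 67 = \left(131 + \left(-8 + 9 + 2 \cdot 1\right)\right) 67 = \left(131 + \left(-8 + 9 + 2\right)\right) 67 = \left(131 + 3\right) 67 = 134 \cdot 67 = 8978$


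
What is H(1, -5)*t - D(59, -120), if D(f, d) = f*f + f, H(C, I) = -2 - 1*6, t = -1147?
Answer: 5636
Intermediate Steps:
H(C, I) = -8 (H(C, I) = -2 - 6 = -8)
D(f, d) = f + f² (D(f, d) = f² + f = f + f²)
H(1, -5)*t - D(59, -120) = -8*(-1147) - 59*(1 + 59) = 9176 - 59*60 = 9176 - 1*3540 = 9176 - 3540 = 5636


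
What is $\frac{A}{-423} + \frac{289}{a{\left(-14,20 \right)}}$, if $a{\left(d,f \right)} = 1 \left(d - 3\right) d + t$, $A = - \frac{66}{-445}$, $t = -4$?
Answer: $\frac{6042719}{4894110} \approx 1.2347$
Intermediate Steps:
$A = \frac{66}{445}$ ($A = \left(-66\right) \left(- \frac{1}{445}\right) = \frac{66}{445} \approx 0.14831$)
$a{\left(d,f \right)} = -4 + d \left(-3 + d\right)$ ($a{\left(d,f \right)} = 1 \left(d - 3\right) d - 4 = 1 \left(-3 + d\right) d - 4 = 1 d \left(-3 + d\right) - 4 = d \left(-3 + d\right) - 4 = -4 + d \left(-3 + d\right)$)
$\frac{A}{-423} + \frac{289}{a{\left(-14,20 \right)}} = \frac{66}{445 \left(-423\right)} + \frac{289}{-4 + \left(-14\right)^{2} - -42} = \frac{66}{445} \left(- \frac{1}{423}\right) + \frac{289}{-4 + 196 + 42} = - \frac{22}{62745} + \frac{289}{234} = \frac{6042719}{4894110}$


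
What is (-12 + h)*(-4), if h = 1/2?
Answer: 46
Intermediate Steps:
h = 1/2 ≈ 0.50000
(-12 + h)*(-4) = (-12 + 1/2)*(-4) = -23/2*(-4) = 46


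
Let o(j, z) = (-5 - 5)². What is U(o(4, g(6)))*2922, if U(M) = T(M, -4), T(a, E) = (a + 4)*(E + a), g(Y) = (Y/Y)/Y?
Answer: 29173248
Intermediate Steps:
g(Y) = 1/Y
o(j, z) = 100 (o(j, z) = (-10)² = 100)
T(a, E) = (4 + a)*(E + a)
U(M) = -16 + M² (U(M) = M² + 4*(-4) + 4*M - 4*M = M² - 16 + 4*M - 4*M = -16 + M²)
U(o(4, g(6)))*2922 = (-16 + 100²)*2922 = (-16 + 10000)*2922 = 9984*2922 = 29173248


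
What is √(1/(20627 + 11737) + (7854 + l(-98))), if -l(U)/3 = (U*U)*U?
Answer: √82381124068379/5394 ≈ 1682.7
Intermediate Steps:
l(U) = -3*U³ (l(U) = -3*U*U*U = -3*U²*U = -3*U³)
√(1/(20627 + 11737) + (7854 + l(-98))) = √(1/(20627 + 11737) + (7854 - 3*(-98)³)) = √(1/32364 + (7854 - 3*(-941192))) = √(1/32364 + (7854 + 2823576)) = √(1/32364 + 2831430) = √(91636400521/32364) = √82381124068379/5394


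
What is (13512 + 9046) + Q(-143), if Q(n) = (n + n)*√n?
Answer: 22558 - 286*I*√143 ≈ 22558.0 - 3420.1*I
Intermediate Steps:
Q(n) = 2*n^(3/2) (Q(n) = (2*n)*√n = 2*n^(3/2))
(13512 + 9046) + Q(-143) = (13512 + 9046) + 2*(-143)^(3/2) = 22558 + 2*(-143*I*√143) = 22558 - 286*I*√143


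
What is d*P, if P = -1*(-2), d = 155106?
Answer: 310212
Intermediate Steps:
P = 2
d*P = 155106*2 = 310212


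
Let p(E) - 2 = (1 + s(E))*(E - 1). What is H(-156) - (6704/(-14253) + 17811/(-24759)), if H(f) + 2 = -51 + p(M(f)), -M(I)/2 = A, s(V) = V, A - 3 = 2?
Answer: 642909845/13070001 ≈ 49.190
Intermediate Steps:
A = 5 (A = 3 + 2 = 5)
M(I) = -10 (M(I) = -2*5 = -10)
p(E) = 2 + (1 + E)*(-1 + E) (p(E) = 2 + (1 + E)*(E - 1) = 2 + (1 + E)*(-1 + E))
H(f) = 48 (H(f) = -2 + (-51 + (1 + (-10)**2)) = -2 + (-51 + (1 + 100)) = -2 + (-51 + 101) = -2 + 50 = 48)
H(-156) - (6704/(-14253) + 17811/(-24759)) = 48 - (6704/(-14253) + 17811/(-24759)) = 48 - (6704*(-1/14253) + 17811*(-1/24759)) = 48 - (-6704/14253 - 1979/2751) = 48 - 1*(-15549797/13070001) = 48 + 15549797/13070001 = 642909845/13070001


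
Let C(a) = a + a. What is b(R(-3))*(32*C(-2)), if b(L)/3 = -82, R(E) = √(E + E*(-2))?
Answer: 31488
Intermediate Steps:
R(E) = √(-E) (R(E) = √(E - 2*E) = √(-E))
C(a) = 2*a
b(L) = -246 (b(L) = 3*(-82) = -246)
b(R(-3))*(32*C(-2)) = -7872*2*(-2) = -7872*(-4) = -246*(-128) = 31488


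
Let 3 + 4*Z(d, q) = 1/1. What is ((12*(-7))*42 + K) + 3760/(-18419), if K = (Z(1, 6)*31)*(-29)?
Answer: -113413303/36838 ≈ -3078.7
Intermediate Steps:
Z(d, q) = -½ (Z(d, q) = -¾ + (¼)/1 = -¾ + (¼)*1 = -¾ + ¼ = -½)
K = 899/2 (K = -½*31*(-29) = -31/2*(-29) = 899/2 ≈ 449.50)
((12*(-7))*42 + K) + 3760/(-18419) = ((12*(-7))*42 + 899/2) + 3760/(-18419) = (-84*42 + 899/2) + 3760*(-1/18419) = (-3528 + 899/2) - 3760/18419 = -6157/2 - 3760/18419 = -113413303/36838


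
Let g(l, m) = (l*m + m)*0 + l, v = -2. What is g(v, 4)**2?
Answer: 4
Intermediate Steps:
g(l, m) = l (g(l, m) = (m + l*m)*0 + l = 0 + l = l)
g(v, 4)**2 = (-2)**2 = 4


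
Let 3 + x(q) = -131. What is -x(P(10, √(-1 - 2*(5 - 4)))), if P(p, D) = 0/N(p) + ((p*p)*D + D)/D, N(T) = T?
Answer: 134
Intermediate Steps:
P(p, D) = (D + D*p²)/D (P(p, D) = 0/p + ((p*p)*D + D)/D = 0 + (p²*D + D)/D = 0 + (D*p² + D)/D = 0 + (D + D*p²)/D = (D + D*p²)/D)
x(q) = -134 (x(q) = -3 - 131 = -134)
-x(P(10, √(-1 - 2*(5 - 4)))) = -1*(-134) = 134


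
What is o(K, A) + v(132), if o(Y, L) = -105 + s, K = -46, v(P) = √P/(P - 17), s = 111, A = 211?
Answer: 6 + 2*√33/115 ≈ 6.0999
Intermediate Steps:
v(P) = √P/(-17 + P)
o(Y, L) = 6 (o(Y, L) = -105 + 111 = 6)
o(K, A) + v(132) = 6 + √132/(-17 + 132) = 6 + (2*√33)/115 = 6 + (2*√33)*(1/115) = 6 + 2*√33/115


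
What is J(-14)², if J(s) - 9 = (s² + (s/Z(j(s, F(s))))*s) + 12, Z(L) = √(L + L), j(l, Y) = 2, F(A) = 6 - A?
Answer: 99225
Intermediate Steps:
Z(L) = √2*√L (Z(L) = √(2*L) = √2*√L)
J(s) = 21 + 3*s²/2 (J(s) = 9 + ((s² + (s/((√2*√2)))*s) + 12) = 9 + ((s² + (s/2)*s) + 12) = 9 + ((s² + s²/2) + 12) = 9 + (3*s²/2 + 12) = 9 + (12 + 3*s²/2) = 21 + 3*s²/2)
J(-14)² = (21 + (3/2)*(-14)²)² = (21 + (3/2)*196)² = (21 + 294)² = 315² = 99225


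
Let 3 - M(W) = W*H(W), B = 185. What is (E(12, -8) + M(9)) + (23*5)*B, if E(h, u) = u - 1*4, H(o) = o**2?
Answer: 20537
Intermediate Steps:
M(W) = 3 - W**3 (M(W) = 3 - W*W**2 = 3 - W**3)
E(h, u) = -4 + u (E(h, u) = u - 4 = -4 + u)
(E(12, -8) + M(9)) + (23*5)*B = ((-4 - 8) + (3 - 1*9**3)) + (23*5)*185 = (-12 + (3 - 1*729)) + 115*185 = (-12 + (3 - 729)) + 21275 = (-12 - 726) + 21275 = -738 + 21275 = 20537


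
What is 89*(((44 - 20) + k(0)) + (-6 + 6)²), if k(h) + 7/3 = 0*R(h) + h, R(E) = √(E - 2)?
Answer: 5785/3 ≈ 1928.3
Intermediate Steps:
R(E) = √(-2 + E)
k(h) = -7/3 + h (k(h) = -7/3 + (0*√(-2 + h) + h) = -7/3 + (0 + h) = -7/3 + h)
89*(((44 - 20) + k(0)) + (-6 + 6)²) = 89*(((44 - 20) + (-7/3 + 0)) + (-6 + 6)²) = 89*((24 - 7/3) + 0²) = 89*(65/3 + 0) = 89*(65/3) = 5785/3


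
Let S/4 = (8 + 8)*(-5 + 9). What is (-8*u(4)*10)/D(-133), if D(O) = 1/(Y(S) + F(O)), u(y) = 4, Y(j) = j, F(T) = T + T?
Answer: 3200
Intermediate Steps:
F(T) = 2*T
S = 256 (S = 4*((8 + 8)*(-5 + 9)) = 4*(16*4) = 4*64 = 256)
D(O) = 1/(256 + 2*O)
(-8*u(4)*10)/D(-133) = (-8*4*10)/((1/(2*(128 - 133)))) = (-32*10)/(((1/2)/(-5))) = -320/((1/2)*(-1/5)) = -320/(-1/10) = -320*(-10) = 3200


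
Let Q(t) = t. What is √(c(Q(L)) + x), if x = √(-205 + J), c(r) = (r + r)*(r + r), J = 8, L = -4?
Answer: √(64 + I*√197) ≈ 8.0474 + 0.87206*I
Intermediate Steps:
c(r) = 4*r² (c(r) = (2*r)*(2*r) = 4*r²)
x = I*√197 (x = √(-205 + 8) = √(-197) = I*√197 ≈ 14.036*I)
√(c(Q(L)) + x) = √(4*(-4)² + I*√197) = √(4*16 + I*√197) = √(64 + I*√197)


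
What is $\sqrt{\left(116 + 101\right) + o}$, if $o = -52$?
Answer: $\sqrt{165} \approx 12.845$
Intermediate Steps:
$\sqrt{\left(116 + 101\right) + o} = \sqrt{\left(116 + 101\right) - 52} = \sqrt{217 - 52} = \sqrt{165}$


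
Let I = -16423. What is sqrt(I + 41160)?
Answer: sqrt(24737) ≈ 157.28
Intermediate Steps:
sqrt(I + 41160) = sqrt(-16423 + 41160) = sqrt(24737)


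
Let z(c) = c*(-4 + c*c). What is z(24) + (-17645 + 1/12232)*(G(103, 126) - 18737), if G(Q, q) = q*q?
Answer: 617667962075/12232 ≈ 5.0496e+7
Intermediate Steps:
G(Q, q) = q²
z(c) = c*(-4 + c²)
z(24) + (-17645 + 1/12232)*(G(103, 126) - 18737) = 24*(-4 + 24²) + (-17645 + 1/12232)*(126² - 18737) = 24*(-4 + 576) + (-17645 + 1/12232)*(15876 - 18737) = 24*572 - 215833639/12232*(-2861) = 13728 + 617500041179/12232 = 617667962075/12232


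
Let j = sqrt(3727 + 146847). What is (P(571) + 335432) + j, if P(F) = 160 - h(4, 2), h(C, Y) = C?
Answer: 335588 + sqrt(150574) ≈ 3.3598e+5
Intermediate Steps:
P(F) = 156 (P(F) = 160 - 1*4 = 160 - 4 = 156)
j = sqrt(150574) ≈ 388.04
(P(571) + 335432) + j = (156 + 335432) + sqrt(150574) = 335588 + sqrt(150574)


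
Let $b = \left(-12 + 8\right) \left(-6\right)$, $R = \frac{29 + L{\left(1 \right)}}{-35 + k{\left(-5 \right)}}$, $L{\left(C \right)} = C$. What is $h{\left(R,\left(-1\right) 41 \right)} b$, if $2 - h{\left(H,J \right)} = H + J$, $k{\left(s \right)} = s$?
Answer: $1050$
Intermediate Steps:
$R = - \frac{3}{4}$ ($R = \frac{29 + 1}{-35 - 5} = \frac{30}{-40} = 30 \left(- \frac{1}{40}\right) = - \frac{3}{4} \approx -0.75$)
$h{\left(H,J \right)} = 2 - H - J$ ($h{\left(H,J \right)} = 2 - \left(H + J\right) = 2 - H - J$)
$b = 24$ ($b = \left(-4\right) \left(-6\right) = 24$)
$h{\left(R,\left(-1\right) 41 \right)} b = \left(2 - - \frac{3}{4} - \left(-1\right) 41\right) 24 = \left(2 + \frac{3}{4} - -41\right) 24 = \left(2 + \frac{3}{4} + 41\right) 24 = \frac{175}{4} \cdot 24 = 1050$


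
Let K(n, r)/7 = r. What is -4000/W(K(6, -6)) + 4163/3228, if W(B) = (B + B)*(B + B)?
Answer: 342961/474516 ≈ 0.72276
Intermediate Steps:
K(n, r) = 7*r
W(B) = 4*B**2 (W(B) = (2*B)*(2*B) = 4*B**2)
-4000/W(K(6, -6)) + 4163/3228 = -4000/(4*(7*(-6))**2) + 4163/3228 = -4000/(4*(-42)**2) + 4163*(1/3228) = -4000/(4*1764) + 4163/3228 = -4000/7056 + 4163/3228 = -4000*1/7056 + 4163/3228 = -250/441 + 4163/3228 = 342961/474516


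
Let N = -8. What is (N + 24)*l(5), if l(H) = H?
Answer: 80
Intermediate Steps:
(N + 24)*l(5) = (-8 + 24)*5 = 16*5 = 80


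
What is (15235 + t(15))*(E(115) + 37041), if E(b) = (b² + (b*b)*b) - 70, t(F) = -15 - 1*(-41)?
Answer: 23976114531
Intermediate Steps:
t(F) = 26 (t(F) = -15 + 41 = 26)
E(b) = -70 + b² + b³ (E(b) = (b² + b²*b) - 70 = (b² + b³) - 70 = -70 + b² + b³)
(15235 + t(15))*(E(115) + 37041) = (15235 + 26)*((-70 + 115² + 115³) + 37041) = 15261*((-70 + 13225 + 1520875) + 37041) = 15261*(1534030 + 37041) = 15261*1571071 = 23976114531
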